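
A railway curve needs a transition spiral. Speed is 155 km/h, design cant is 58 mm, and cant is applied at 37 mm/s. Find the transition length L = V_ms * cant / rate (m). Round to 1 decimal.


Convert speed: V = 155 / 3.6 = 43.0556 m/s
L = 43.0556 * 58 / 37
L = 2497.2222 / 37
L = 67.5 m

67.5


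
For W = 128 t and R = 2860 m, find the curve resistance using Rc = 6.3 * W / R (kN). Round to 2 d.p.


Rc = 6.3 * W / R
Rc = 6.3 * 128 / 2860
Rc = 806.4 / 2860
Rc = 0.28 kN

0.28


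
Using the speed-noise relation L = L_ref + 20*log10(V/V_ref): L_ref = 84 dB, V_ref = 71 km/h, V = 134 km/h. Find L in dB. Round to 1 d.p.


V/V_ref = 134 / 71 = 1.887324
log10(1.887324) = 0.275846
20 * 0.275846 = 5.5169
L = 84 + 5.5169 = 89.5 dB

89.5


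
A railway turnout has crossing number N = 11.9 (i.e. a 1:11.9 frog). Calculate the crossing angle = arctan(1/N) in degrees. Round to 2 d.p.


1/N = 1/11.9 = 0.084034
angle = arctan(0.084034) = 0.083837 rad
angle = 0.083837 * 180/pi = 4.80 degrees

4.80


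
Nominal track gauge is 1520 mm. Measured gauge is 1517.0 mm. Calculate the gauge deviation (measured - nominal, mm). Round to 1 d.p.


Deviation = measured - nominal
Deviation = 1517.0 - 1520
Deviation = -3.0 mm

-3.0


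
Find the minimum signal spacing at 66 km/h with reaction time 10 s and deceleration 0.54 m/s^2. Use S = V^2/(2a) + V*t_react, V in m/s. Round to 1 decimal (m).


V = 66 / 3.6 = 18.3333 m/s
Braking distance = 18.3333^2 / (2*0.54) = 311.214 m
Sighting distance = 18.3333 * 10 = 183.3333 m
S = 311.214 + 183.3333 = 494.5 m

494.5


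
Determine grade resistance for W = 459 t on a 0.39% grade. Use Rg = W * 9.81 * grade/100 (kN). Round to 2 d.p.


Rg = W * 9.81 * grade / 100
Rg = 459 * 9.81 * 0.39 / 100
Rg = 4502.79 * 0.0039
Rg = 17.56 kN

17.56


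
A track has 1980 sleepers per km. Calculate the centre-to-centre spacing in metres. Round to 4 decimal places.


Spacing = 1000 m / number of sleepers
Spacing = 1000 / 1980
Spacing = 0.5051 m

0.5051


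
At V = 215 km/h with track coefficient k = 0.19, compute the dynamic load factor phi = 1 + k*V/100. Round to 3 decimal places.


phi = 1 + k * V / 100
phi = 1 + 0.19 * 215 / 100
phi = 1 + 0.4085
phi = 1.409

1.409


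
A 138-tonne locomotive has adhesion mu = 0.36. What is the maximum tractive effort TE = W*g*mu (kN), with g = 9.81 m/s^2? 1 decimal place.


TE_max = W * g * mu
TE_max = 138 * 9.81 * 0.36
TE_max = 1353.78 * 0.36
TE_max = 487.4 kN

487.4


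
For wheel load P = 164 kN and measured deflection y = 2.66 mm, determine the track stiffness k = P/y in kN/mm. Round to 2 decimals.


Track stiffness k = P / y
k = 164 / 2.66
k = 61.65 kN/mm

61.65


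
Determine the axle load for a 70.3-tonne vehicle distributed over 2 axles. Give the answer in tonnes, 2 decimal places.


Load per axle = total weight / number of axles
Load = 70.3 / 2
Load = 35.15 tonnes

35.15


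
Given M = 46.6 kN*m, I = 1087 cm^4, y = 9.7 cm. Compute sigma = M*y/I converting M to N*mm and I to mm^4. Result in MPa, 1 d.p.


Convert units:
M = 46.6 kN*m = 46600000 N*mm
y = 9.7 cm = 97 mm
I = 1087 cm^4 = 10870000 mm^4
sigma = 46600000 * 97 / 10870000
sigma = 415.8 MPa

415.8


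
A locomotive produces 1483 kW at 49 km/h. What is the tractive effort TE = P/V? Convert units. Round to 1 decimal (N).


Convert: P = 1483 kW = 1483000 W
V = 49 / 3.6 = 13.6111 m/s
TE = 1483000 / 13.6111
TE = 108955.1 N

108955.1


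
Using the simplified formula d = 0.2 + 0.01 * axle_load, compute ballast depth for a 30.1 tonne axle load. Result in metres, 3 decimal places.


d = 0.2 + 0.01 * 30.1
d = 0.2 + 0.301
d = 0.501 m

0.501


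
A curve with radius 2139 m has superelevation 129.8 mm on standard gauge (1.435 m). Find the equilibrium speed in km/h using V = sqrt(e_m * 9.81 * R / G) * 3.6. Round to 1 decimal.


Convert cant: e = 129.8 mm = 0.1298 m
V_ms = sqrt(0.1298 * 9.81 * 2139 / 1.435)
V_ms = sqrt(1898.027862) = 43.5664 m/s
V = 43.5664 * 3.6 = 156.8 km/h

156.8


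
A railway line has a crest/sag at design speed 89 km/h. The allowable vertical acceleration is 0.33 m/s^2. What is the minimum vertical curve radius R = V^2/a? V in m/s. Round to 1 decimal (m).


Convert speed: V = 89 / 3.6 = 24.7222 m/s
V^2 = 611.1883 m^2/s^2
R_v = 611.1883 / 0.33
R_v = 1852.1 m

1852.1


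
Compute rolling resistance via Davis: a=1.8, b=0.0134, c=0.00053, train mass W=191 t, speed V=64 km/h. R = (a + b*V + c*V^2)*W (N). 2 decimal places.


b*V = 0.0134 * 64 = 0.8576
c*V^2 = 0.00053 * 4096 = 2.17088
R_per_t = 1.8 + 0.8576 + 2.17088 = 4.82848 N/t
R_total = 4.82848 * 191 = 922.24 N

922.24


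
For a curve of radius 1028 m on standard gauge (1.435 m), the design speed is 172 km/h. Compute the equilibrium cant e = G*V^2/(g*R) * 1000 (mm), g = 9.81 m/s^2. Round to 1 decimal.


Convert speed: V = 172 / 3.6 = 47.7778 m/s
Apply formula: e = 1.435 * 47.7778^2 / (9.81 * 1028)
e = 1.435 * 2282.716 / 10084.68
e = 0.324819 m = 324.8 mm

324.8


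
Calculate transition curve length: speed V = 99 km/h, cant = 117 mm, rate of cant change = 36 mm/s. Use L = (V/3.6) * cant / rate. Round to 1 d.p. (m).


Convert speed: V = 99 / 3.6 = 27.5 m/s
L = 27.5 * 117 / 36
L = 3217.5 / 36
L = 89.4 m

89.4


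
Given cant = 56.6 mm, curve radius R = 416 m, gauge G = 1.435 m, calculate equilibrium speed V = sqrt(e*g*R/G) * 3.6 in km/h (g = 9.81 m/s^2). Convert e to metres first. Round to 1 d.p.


Convert cant: e = 56.6 mm = 0.0566 m
V_ms = sqrt(0.0566 * 9.81 * 416 / 1.435)
V_ms = sqrt(160.9633) = 12.6871 m/s
V = 12.6871 * 3.6 = 45.7 km/h

45.7


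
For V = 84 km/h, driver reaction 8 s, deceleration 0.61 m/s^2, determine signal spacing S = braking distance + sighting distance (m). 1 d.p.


V = 84 / 3.6 = 23.3333 m/s
Braking distance = 23.3333^2 / (2*0.61) = 446.2659 m
Sighting distance = 23.3333 * 8 = 186.6667 m
S = 446.2659 + 186.6667 = 632.9 m

632.9


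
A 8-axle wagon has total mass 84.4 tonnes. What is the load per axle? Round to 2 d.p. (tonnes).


Load per axle = total weight / number of axles
Load = 84.4 / 8
Load = 10.55 tonnes

10.55


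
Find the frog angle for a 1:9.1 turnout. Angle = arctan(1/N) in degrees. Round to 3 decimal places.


1/N = 1/9.1 = 0.10989
angle = arctan(0.10989) = 0.109451 rad
angle = 0.109451 * 180/pi = 6.271 degrees

6.271


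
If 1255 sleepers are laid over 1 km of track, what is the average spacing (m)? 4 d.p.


Spacing = 1000 m / number of sleepers
Spacing = 1000 / 1255
Spacing = 0.7968 m

0.7968


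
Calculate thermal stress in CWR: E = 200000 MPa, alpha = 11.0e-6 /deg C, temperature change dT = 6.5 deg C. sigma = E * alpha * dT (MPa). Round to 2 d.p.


sigma = E * alpha * dT
sigma = 200000 * 11.0e-6 * 6.5
sigma = 2.2 * 6.5
sigma = 14.30 MPa

14.30


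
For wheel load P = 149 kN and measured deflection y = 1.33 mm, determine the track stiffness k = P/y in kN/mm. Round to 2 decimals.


Track stiffness k = P / y
k = 149 / 1.33
k = 112.03 kN/mm

112.03


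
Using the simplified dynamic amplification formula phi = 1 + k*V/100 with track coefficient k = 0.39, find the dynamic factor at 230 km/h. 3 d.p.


phi = 1 + k * V / 100
phi = 1 + 0.39 * 230 / 100
phi = 1 + 0.897
phi = 1.897

1.897


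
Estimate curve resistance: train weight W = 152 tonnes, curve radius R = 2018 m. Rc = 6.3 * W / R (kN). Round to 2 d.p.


Rc = 6.3 * W / R
Rc = 6.3 * 152 / 2018
Rc = 957.6 / 2018
Rc = 0.47 kN

0.47


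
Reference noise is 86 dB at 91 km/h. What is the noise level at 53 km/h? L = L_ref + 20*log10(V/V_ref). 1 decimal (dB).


V/V_ref = 53 / 91 = 0.582418
log10(0.582418) = -0.234766
20 * -0.234766 = -4.6953
L = 86 + -4.6953 = 81.3 dB

81.3


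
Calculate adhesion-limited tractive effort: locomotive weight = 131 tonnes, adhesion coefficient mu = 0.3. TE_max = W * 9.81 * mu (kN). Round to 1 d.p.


TE_max = W * g * mu
TE_max = 131 * 9.81 * 0.3
TE_max = 1285.11 * 0.3
TE_max = 385.5 kN

385.5


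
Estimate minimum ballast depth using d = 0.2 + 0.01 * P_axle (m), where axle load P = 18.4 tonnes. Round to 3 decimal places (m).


d = 0.2 + 0.01 * 18.4
d = 0.2 + 0.184
d = 0.384 m

0.384


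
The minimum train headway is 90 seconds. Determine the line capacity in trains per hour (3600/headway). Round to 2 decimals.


Capacity = 3600 / headway
Capacity = 3600 / 90
Capacity = 40.00 trains/hour

40.00


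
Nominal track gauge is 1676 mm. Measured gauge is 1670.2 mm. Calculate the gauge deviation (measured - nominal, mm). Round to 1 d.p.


Deviation = measured - nominal
Deviation = 1670.2 - 1676
Deviation = -5.8 mm

-5.8


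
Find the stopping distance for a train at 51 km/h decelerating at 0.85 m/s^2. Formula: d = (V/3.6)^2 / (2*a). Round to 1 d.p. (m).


Convert speed: V = 51 / 3.6 = 14.1667 m/s
V^2 = 200.6944
d = 200.6944 / (2 * 0.85)
d = 200.6944 / 1.7
d = 118.1 m

118.1


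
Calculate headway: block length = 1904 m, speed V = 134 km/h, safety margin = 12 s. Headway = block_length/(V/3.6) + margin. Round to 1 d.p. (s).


V = 134 / 3.6 = 37.2222 m/s
Block traversal time = 1904 / 37.2222 = 51.1522 s
Headway = 51.1522 + 12
Headway = 63.2 s

63.2


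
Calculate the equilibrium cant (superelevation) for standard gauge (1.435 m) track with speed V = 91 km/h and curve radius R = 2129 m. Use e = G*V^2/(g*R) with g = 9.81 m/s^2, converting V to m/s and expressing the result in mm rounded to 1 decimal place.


Convert speed: V = 91 / 3.6 = 25.2778 m/s
Apply formula: e = 1.435 * 25.2778^2 / (9.81 * 2129)
e = 1.435 * 638.966 / 20885.49
e = 0.043902 m = 43.9 mm

43.9


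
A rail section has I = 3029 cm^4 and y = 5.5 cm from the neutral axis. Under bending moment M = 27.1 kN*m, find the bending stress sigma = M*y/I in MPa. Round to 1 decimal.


Convert units:
M = 27.1 kN*m = 27100000 N*mm
y = 5.5 cm = 55 mm
I = 3029 cm^4 = 30290000 mm^4
sigma = 27100000 * 55 / 30290000
sigma = 49.2 MPa

49.2


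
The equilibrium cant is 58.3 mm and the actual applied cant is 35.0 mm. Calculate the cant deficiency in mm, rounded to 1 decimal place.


Cant deficiency = equilibrium cant - actual cant
CD = 58.3 - 35.0
CD = 23.3 mm

23.3


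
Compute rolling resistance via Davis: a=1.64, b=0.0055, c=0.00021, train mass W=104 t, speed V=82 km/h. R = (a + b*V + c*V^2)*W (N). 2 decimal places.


b*V = 0.0055 * 82 = 0.451
c*V^2 = 0.00021 * 6724 = 1.41204
R_per_t = 1.64 + 0.451 + 1.41204 = 3.50304 N/t
R_total = 3.50304 * 104 = 364.32 N

364.32


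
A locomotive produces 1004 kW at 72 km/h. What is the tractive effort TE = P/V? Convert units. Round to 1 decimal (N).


Convert: P = 1004 kW = 1004000 W
V = 72 / 3.6 = 20.0 m/s
TE = 1004000 / 20.0
TE = 50200.0 N

50200.0


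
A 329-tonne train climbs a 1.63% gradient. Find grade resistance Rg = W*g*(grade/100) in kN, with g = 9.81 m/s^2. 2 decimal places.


Rg = W * 9.81 * grade / 100
Rg = 329 * 9.81 * 1.63 / 100
Rg = 3227.49 * 0.0163
Rg = 52.61 kN

52.61


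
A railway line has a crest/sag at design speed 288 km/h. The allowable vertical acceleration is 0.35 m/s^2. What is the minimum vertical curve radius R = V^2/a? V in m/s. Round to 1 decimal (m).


Convert speed: V = 288 / 3.6 = 80.0 m/s
V^2 = 6400.0 m^2/s^2
R_v = 6400.0 / 0.35
R_v = 18285.7 m

18285.7


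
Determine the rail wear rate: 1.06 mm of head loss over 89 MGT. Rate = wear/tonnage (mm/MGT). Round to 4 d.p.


Wear rate = total wear / cumulative tonnage
Rate = 1.06 / 89
Rate = 0.0119 mm/MGT

0.0119


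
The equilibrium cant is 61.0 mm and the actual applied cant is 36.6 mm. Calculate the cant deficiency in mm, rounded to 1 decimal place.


Cant deficiency = equilibrium cant - actual cant
CD = 61.0 - 36.6
CD = 24.4 mm

24.4


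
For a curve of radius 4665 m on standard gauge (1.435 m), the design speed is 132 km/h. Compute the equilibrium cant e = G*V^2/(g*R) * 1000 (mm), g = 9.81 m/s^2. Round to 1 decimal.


Convert speed: V = 132 / 3.6 = 36.6667 m/s
Apply formula: e = 1.435 * 36.6667^2 / (9.81 * 4665)
e = 1.435 * 1344.4444 / 45763.65
e = 0.042157 m = 42.2 mm

42.2


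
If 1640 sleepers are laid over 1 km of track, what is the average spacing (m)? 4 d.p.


Spacing = 1000 m / number of sleepers
Spacing = 1000 / 1640
Spacing = 0.6098 m

0.6098


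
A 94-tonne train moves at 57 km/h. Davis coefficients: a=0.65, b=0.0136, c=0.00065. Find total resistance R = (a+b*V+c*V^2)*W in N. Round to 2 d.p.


b*V = 0.0136 * 57 = 0.7752
c*V^2 = 0.00065 * 3249 = 2.11185
R_per_t = 0.65 + 0.7752 + 2.11185 = 3.53705 N/t
R_total = 3.53705 * 94 = 332.48 N

332.48


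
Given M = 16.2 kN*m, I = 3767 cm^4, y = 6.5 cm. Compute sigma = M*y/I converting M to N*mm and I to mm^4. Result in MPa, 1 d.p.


Convert units:
M = 16.2 kN*m = 16200000 N*mm
y = 6.5 cm = 65 mm
I = 3767 cm^4 = 37670000 mm^4
sigma = 16200000 * 65 / 37670000
sigma = 28.0 MPa

28.0


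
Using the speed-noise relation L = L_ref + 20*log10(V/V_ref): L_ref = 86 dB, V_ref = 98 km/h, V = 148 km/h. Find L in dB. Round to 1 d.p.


V/V_ref = 148 / 98 = 1.510204
log10(1.510204) = 0.179036
20 * 0.179036 = 3.5807
L = 86 + 3.5807 = 89.6 dB

89.6


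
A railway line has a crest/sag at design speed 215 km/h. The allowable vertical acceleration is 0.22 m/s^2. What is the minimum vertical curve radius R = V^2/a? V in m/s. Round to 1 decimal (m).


Convert speed: V = 215 / 3.6 = 59.7222 m/s
V^2 = 3566.7438 m^2/s^2
R_v = 3566.7438 / 0.22
R_v = 16212.5 m

16212.5


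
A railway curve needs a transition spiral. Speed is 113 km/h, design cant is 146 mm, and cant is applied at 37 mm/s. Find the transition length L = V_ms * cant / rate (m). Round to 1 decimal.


Convert speed: V = 113 / 3.6 = 31.3889 m/s
L = 31.3889 * 146 / 37
L = 4582.7778 / 37
L = 123.9 m

123.9


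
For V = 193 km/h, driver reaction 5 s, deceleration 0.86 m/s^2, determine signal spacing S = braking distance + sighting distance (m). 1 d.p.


V = 193 / 3.6 = 53.6111 m/s
Braking distance = 53.6111^2 / (2*0.86) = 1671.0182 m
Sighting distance = 53.6111 * 5 = 268.0556 m
S = 1671.0182 + 268.0556 = 1939.1 m

1939.1


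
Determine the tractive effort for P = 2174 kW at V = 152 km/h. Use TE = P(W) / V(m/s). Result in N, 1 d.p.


Convert: P = 2174 kW = 2174000 W
V = 152 / 3.6 = 42.2222 m/s
TE = 2174000 / 42.2222
TE = 51489.5 N

51489.5


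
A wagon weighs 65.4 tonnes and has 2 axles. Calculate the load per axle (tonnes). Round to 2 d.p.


Load per axle = total weight / number of axles
Load = 65.4 / 2
Load = 32.70 tonnes

32.70


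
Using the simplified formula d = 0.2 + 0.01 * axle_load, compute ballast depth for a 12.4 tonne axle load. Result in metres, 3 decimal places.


d = 0.2 + 0.01 * 12.4
d = 0.2 + 0.124
d = 0.324 m

0.324


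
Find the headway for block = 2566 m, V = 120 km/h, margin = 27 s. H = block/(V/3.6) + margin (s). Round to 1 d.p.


V = 120 / 3.6 = 33.3333 m/s
Block traversal time = 2566 / 33.3333 = 76.98 s
Headway = 76.98 + 27
Headway = 104.0 s

104.0


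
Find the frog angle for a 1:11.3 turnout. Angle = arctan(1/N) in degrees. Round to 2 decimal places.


1/N = 1/11.3 = 0.088496
angle = arctan(0.088496) = 0.088266 rad
angle = 0.088266 * 180/pi = 5.06 degrees

5.06


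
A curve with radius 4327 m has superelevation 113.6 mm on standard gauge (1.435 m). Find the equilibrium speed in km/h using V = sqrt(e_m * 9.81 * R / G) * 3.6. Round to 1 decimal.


Convert cant: e = 113.6 mm = 0.1136 m
V_ms = sqrt(0.1136 * 9.81 * 4327 / 1.435)
V_ms = sqrt(3360.333123) = 57.9684 m/s
V = 57.9684 * 3.6 = 208.7 km/h

208.7


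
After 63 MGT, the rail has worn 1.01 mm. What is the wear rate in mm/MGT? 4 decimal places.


Wear rate = total wear / cumulative tonnage
Rate = 1.01 / 63
Rate = 0.0160 mm/MGT

0.0160


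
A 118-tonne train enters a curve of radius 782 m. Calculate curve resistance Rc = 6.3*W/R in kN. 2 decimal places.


Rc = 6.3 * W / R
Rc = 6.3 * 118 / 782
Rc = 743.4 / 782
Rc = 0.95 kN

0.95


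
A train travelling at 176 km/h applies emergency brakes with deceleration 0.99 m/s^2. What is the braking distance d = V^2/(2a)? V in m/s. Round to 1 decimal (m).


Convert speed: V = 176 / 3.6 = 48.8889 m/s
V^2 = 2390.1235
d = 2390.1235 / (2 * 0.99)
d = 2390.1235 / 1.98
d = 1207.1 m

1207.1


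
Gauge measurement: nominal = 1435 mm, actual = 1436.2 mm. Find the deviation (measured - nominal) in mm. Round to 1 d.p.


Deviation = measured - nominal
Deviation = 1436.2 - 1435
Deviation = 1.2 mm

1.2


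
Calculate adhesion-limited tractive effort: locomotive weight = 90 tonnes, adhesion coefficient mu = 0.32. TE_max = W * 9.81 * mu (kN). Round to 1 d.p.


TE_max = W * g * mu
TE_max = 90 * 9.81 * 0.32
TE_max = 882.9 * 0.32
TE_max = 282.5 kN

282.5


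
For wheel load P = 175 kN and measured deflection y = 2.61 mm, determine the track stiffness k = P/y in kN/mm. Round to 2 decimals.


Track stiffness k = P / y
k = 175 / 2.61
k = 67.05 kN/mm

67.05


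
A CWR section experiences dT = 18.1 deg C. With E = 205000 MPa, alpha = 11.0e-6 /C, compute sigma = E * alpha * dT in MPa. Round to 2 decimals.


sigma = E * alpha * dT
sigma = 205000 * 11.0e-6 * 18.1
sigma = 2.255 * 18.1
sigma = 40.82 MPa

40.82


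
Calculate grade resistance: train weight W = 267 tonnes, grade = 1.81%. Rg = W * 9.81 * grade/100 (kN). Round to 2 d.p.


Rg = W * 9.81 * grade / 100
Rg = 267 * 9.81 * 1.81 / 100
Rg = 2619.27 * 0.0181
Rg = 47.41 kN

47.41


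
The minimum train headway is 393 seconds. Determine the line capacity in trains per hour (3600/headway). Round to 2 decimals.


Capacity = 3600 / headway
Capacity = 3600 / 393
Capacity = 9.16 trains/hour

9.16


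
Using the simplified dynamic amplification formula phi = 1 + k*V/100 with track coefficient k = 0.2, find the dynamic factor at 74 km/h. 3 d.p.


phi = 1 + k * V / 100
phi = 1 + 0.2 * 74 / 100
phi = 1 + 0.148
phi = 1.148

1.148


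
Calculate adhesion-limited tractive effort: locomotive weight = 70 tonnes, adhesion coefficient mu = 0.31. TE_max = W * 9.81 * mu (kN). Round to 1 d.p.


TE_max = W * g * mu
TE_max = 70 * 9.81 * 0.31
TE_max = 686.7 * 0.31
TE_max = 212.9 kN

212.9


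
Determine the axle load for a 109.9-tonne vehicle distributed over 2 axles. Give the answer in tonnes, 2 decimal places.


Load per axle = total weight / number of axles
Load = 109.9 / 2
Load = 54.95 tonnes

54.95


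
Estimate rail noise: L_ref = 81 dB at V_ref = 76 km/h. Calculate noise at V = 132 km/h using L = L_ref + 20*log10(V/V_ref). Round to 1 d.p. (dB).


V/V_ref = 132 / 76 = 1.736842
log10(1.736842) = 0.23976
20 * 0.23976 = 4.7952
L = 81 + 4.7952 = 85.8 dB

85.8


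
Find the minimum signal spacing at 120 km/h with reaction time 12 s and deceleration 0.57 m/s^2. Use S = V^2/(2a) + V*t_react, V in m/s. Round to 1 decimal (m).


V = 120 / 3.6 = 33.3333 m/s
Braking distance = 33.3333^2 / (2*0.57) = 974.6589 m
Sighting distance = 33.3333 * 12 = 400.0 m
S = 974.6589 + 400.0 = 1374.7 m

1374.7


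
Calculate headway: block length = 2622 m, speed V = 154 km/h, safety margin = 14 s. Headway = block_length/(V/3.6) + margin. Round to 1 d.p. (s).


V = 154 / 3.6 = 42.7778 m/s
Block traversal time = 2622 / 42.7778 = 61.2935 s
Headway = 61.2935 + 14
Headway = 75.3 s

75.3


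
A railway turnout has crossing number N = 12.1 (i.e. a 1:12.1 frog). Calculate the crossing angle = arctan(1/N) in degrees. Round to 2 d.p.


1/N = 1/12.1 = 0.082645
angle = arctan(0.082645) = 0.082457 rad
angle = 0.082457 * 180/pi = 4.72 degrees

4.72


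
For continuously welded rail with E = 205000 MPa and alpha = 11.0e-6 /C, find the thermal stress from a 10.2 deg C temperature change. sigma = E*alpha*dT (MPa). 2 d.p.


sigma = E * alpha * dT
sigma = 205000 * 11.0e-6 * 10.2
sigma = 2.255 * 10.2
sigma = 23.00 MPa

23.00


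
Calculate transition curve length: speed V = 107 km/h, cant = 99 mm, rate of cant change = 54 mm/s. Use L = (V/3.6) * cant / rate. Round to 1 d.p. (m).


Convert speed: V = 107 / 3.6 = 29.7222 m/s
L = 29.7222 * 99 / 54
L = 2942.5 / 54
L = 54.5 m

54.5


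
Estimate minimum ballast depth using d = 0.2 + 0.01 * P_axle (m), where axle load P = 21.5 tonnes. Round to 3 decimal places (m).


d = 0.2 + 0.01 * 21.5
d = 0.2 + 0.215
d = 0.415 m

0.415


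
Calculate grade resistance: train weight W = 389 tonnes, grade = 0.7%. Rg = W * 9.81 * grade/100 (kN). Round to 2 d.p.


Rg = W * 9.81 * grade / 100
Rg = 389 * 9.81 * 0.7 / 100
Rg = 3816.09 * 0.007
Rg = 26.71 kN

26.71


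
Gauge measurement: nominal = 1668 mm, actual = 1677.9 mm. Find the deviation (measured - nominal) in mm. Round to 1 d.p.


Deviation = measured - nominal
Deviation = 1677.9 - 1668
Deviation = 9.9 mm

9.9


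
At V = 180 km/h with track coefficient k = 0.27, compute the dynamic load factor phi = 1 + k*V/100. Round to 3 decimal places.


phi = 1 + k * V / 100
phi = 1 + 0.27 * 180 / 100
phi = 1 + 0.486
phi = 1.486

1.486


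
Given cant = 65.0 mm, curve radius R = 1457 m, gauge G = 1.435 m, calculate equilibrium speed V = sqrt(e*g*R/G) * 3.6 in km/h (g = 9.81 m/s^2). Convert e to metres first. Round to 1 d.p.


Convert cant: e = 65.0 mm = 0.0650 m
V_ms = sqrt(0.0650 * 9.81 * 1457 / 1.435)
V_ms = sqrt(647.425819) = 25.4446 m/s
V = 25.4446 * 3.6 = 91.6 km/h

91.6


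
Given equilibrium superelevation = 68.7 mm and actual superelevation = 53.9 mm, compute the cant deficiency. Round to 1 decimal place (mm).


Cant deficiency = equilibrium cant - actual cant
CD = 68.7 - 53.9
CD = 14.8 mm

14.8


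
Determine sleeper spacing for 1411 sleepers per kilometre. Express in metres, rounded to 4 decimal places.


Spacing = 1000 m / number of sleepers
Spacing = 1000 / 1411
Spacing = 0.7087 m

0.7087


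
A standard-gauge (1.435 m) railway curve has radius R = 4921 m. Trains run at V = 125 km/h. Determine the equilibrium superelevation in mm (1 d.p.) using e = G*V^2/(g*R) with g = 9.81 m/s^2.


Convert speed: V = 125 / 3.6 = 34.7222 m/s
Apply formula: e = 1.435 * 34.7222^2 / (9.81 * 4921)
e = 1.435 * 1205.6327 / 48275.01
e = 0.035838 m = 35.8 mm

35.8


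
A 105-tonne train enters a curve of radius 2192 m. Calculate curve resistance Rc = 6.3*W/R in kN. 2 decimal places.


Rc = 6.3 * W / R
Rc = 6.3 * 105 / 2192
Rc = 661.5 / 2192
Rc = 0.30 kN

0.30


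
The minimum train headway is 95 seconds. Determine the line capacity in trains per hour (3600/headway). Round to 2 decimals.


Capacity = 3600 / headway
Capacity = 3600 / 95
Capacity = 37.89 trains/hour

37.89


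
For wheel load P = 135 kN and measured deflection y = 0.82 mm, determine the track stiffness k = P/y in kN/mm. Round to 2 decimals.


Track stiffness k = P / y
k = 135 / 0.82
k = 164.63 kN/mm

164.63


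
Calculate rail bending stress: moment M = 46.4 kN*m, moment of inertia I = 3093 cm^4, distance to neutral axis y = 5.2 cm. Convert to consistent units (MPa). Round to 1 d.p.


Convert units:
M = 46.4 kN*m = 46400000 N*mm
y = 5.2 cm = 52 mm
I = 3093 cm^4 = 30930000 mm^4
sigma = 46400000 * 52 / 30930000
sigma = 78.0 MPa

78.0


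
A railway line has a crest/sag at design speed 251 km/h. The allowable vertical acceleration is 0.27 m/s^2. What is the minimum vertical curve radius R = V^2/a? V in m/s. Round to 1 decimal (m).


Convert speed: V = 251 / 3.6 = 69.7222 m/s
V^2 = 4861.1883 m^2/s^2
R_v = 4861.1883 / 0.27
R_v = 18004.4 m

18004.4


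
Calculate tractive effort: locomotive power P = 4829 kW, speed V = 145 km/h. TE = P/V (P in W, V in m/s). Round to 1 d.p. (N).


Convert: P = 4829 kW = 4829000 W
V = 145 / 3.6 = 40.2778 m/s
TE = 4829000 / 40.2778
TE = 119892.4 N

119892.4


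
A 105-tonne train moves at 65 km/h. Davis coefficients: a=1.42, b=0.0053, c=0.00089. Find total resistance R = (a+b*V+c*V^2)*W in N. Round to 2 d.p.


b*V = 0.0053 * 65 = 0.3445
c*V^2 = 0.00089 * 4225 = 3.76025
R_per_t = 1.42 + 0.3445 + 3.76025 = 5.52475 N/t
R_total = 5.52475 * 105 = 580.10 N

580.10


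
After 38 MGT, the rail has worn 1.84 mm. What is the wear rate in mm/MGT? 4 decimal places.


Wear rate = total wear / cumulative tonnage
Rate = 1.84 / 38
Rate = 0.0484 mm/MGT

0.0484


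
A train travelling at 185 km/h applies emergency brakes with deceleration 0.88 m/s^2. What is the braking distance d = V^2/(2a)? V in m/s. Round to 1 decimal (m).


Convert speed: V = 185 / 3.6 = 51.3889 m/s
V^2 = 2640.8179
d = 2640.8179 / (2 * 0.88)
d = 2640.8179 / 1.76
d = 1500.5 m

1500.5


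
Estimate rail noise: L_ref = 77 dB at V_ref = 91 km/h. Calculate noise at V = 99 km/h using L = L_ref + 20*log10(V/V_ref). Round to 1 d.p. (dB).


V/V_ref = 99 / 91 = 1.087912
log10(1.087912) = 0.036594
20 * 0.036594 = 0.7319
L = 77 + 0.7319 = 77.7 dB

77.7


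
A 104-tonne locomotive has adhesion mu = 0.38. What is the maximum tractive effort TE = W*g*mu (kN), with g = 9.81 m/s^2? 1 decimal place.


TE_max = W * g * mu
TE_max = 104 * 9.81 * 0.38
TE_max = 1020.24 * 0.38
TE_max = 387.7 kN

387.7


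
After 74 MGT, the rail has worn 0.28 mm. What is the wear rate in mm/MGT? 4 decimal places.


Wear rate = total wear / cumulative tonnage
Rate = 0.28 / 74
Rate = 0.0038 mm/MGT

0.0038


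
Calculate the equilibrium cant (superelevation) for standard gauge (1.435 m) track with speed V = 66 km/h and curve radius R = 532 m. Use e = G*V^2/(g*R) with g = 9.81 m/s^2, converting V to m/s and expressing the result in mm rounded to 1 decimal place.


Convert speed: V = 66 / 3.6 = 18.3333 m/s
Apply formula: e = 1.435 * 18.3333^2 / (9.81 * 532)
e = 1.435 * 336.1111 / 5218.92
e = 0.092417 m = 92.4 mm

92.4


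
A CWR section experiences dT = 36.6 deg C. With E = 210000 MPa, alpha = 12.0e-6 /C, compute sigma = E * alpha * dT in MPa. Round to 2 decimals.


sigma = E * alpha * dT
sigma = 210000 * 12.0e-6 * 36.6
sigma = 2.52 * 36.6
sigma = 92.23 MPa

92.23


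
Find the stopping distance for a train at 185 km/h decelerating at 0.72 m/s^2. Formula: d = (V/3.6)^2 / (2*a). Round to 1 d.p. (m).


Convert speed: V = 185 / 3.6 = 51.3889 m/s
V^2 = 2640.8179
d = 2640.8179 / (2 * 0.72)
d = 2640.8179 / 1.44
d = 1833.9 m

1833.9


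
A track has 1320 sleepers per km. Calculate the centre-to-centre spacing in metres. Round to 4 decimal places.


Spacing = 1000 m / number of sleepers
Spacing = 1000 / 1320
Spacing = 0.7576 m

0.7576


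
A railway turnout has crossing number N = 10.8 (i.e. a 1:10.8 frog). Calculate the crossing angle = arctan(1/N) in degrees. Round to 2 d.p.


1/N = 1/10.8 = 0.092593
angle = arctan(0.092593) = 0.092329 rad
angle = 0.092329 * 180/pi = 5.29 degrees

5.29


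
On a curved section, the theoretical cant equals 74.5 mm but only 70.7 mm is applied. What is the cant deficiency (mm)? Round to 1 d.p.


Cant deficiency = equilibrium cant - actual cant
CD = 74.5 - 70.7
CD = 3.8 mm

3.8


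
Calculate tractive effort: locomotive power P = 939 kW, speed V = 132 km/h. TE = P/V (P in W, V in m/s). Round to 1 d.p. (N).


Convert: P = 939 kW = 939000 W
V = 132 / 3.6 = 36.6667 m/s
TE = 939000 / 36.6667
TE = 25609.1 N

25609.1


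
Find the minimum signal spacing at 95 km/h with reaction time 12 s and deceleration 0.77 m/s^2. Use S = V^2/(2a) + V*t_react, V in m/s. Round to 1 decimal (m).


V = 95 / 3.6 = 26.3889 m/s
Braking distance = 26.3889^2 / (2*0.77) = 452.1906 m
Sighting distance = 26.3889 * 12 = 316.6667 m
S = 452.1906 + 316.6667 = 768.9 m

768.9


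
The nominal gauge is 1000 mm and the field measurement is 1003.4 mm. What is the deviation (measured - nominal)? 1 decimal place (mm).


Deviation = measured - nominal
Deviation = 1003.4 - 1000
Deviation = 3.4 mm

3.4


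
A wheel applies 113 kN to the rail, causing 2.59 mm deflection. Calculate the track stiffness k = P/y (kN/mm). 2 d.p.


Track stiffness k = P / y
k = 113 / 2.59
k = 43.63 kN/mm

43.63


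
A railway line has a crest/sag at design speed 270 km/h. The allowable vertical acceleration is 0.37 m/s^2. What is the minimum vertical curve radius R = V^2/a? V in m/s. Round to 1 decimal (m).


Convert speed: V = 270 / 3.6 = 75.0 m/s
V^2 = 5625.0 m^2/s^2
R_v = 5625.0 / 0.37
R_v = 15202.7 m

15202.7


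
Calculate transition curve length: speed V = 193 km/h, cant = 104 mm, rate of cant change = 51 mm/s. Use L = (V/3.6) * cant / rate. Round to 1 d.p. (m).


Convert speed: V = 193 / 3.6 = 53.6111 m/s
L = 53.6111 * 104 / 51
L = 5575.5556 / 51
L = 109.3 m

109.3


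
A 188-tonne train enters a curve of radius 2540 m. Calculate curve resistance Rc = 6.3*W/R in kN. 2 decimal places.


Rc = 6.3 * W / R
Rc = 6.3 * 188 / 2540
Rc = 1184.4 / 2540
Rc = 0.47 kN

0.47


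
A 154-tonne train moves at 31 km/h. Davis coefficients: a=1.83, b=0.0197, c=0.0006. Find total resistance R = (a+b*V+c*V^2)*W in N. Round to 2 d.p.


b*V = 0.0197 * 31 = 0.6107
c*V^2 = 0.0006 * 961 = 0.5766
R_per_t = 1.83 + 0.6107 + 0.5766 = 3.0173 N/t
R_total = 3.0173 * 154 = 464.66 N

464.66


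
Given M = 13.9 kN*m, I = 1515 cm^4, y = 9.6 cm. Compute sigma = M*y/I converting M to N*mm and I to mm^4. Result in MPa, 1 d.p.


Convert units:
M = 13.9 kN*m = 13900000 N*mm
y = 9.6 cm = 96 mm
I = 1515 cm^4 = 15150000 mm^4
sigma = 13900000 * 96 / 15150000
sigma = 88.1 MPa

88.1


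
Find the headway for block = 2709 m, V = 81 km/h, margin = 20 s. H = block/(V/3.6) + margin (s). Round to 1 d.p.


V = 81 / 3.6 = 22.5 m/s
Block traversal time = 2709 / 22.5 = 120.4 s
Headway = 120.4 + 20
Headway = 140.4 s

140.4


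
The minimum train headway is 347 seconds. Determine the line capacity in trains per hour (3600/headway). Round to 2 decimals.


Capacity = 3600 / headway
Capacity = 3600 / 347
Capacity = 10.37 trains/hour

10.37


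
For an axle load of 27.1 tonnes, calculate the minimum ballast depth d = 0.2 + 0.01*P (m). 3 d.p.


d = 0.2 + 0.01 * 27.1
d = 0.2 + 0.271
d = 0.471 m

0.471


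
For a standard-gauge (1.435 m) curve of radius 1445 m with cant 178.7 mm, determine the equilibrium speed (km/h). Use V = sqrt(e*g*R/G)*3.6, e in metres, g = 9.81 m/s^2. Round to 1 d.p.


Convert cant: e = 178.7 mm = 0.1787 m
V_ms = sqrt(0.1787 * 9.81 * 1445 / 1.435)
V_ms = sqrt(1765.263355) = 42.015 m/s
V = 42.015 * 3.6 = 151.3 km/h

151.3


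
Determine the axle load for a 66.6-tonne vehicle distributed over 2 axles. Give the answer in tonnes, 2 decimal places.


Load per axle = total weight / number of axles
Load = 66.6 / 2
Load = 33.30 tonnes

33.30


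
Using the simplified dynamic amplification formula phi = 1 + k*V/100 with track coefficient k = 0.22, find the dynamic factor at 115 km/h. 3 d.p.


phi = 1 + k * V / 100
phi = 1 + 0.22 * 115 / 100
phi = 1 + 0.253
phi = 1.253

1.253


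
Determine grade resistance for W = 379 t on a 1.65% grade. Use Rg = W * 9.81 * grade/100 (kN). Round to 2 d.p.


Rg = W * 9.81 * grade / 100
Rg = 379 * 9.81 * 1.65 / 100
Rg = 3717.99 * 0.0165
Rg = 61.35 kN

61.35


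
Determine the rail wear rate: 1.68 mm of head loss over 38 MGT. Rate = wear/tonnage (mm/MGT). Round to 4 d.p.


Wear rate = total wear / cumulative tonnage
Rate = 1.68 / 38
Rate = 0.0442 mm/MGT

0.0442


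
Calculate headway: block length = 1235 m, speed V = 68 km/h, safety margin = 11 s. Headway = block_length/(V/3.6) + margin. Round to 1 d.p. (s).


V = 68 / 3.6 = 18.8889 m/s
Block traversal time = 1235 / 18.8889 = 65.3824 s
Headway = 65.3824 + 11
Headway = 76.4 s

76.4


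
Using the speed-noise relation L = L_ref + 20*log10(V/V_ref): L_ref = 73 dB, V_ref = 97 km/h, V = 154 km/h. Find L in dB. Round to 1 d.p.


V/V_ref = 154 / 97 = 1.587629
log10(1.587629) = 0.200749
20 * 0.200749 = 4.015
L = 73 + 4.015 = 77.0 dB

77.0


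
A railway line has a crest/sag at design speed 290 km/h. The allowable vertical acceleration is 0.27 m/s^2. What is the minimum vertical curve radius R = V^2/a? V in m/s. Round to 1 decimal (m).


Convert speed: V = 290 / 3.6 = 80.5556 m/s
V^2 = 6489.1975 m^2/s^2
R_v = 6489.1975 / 0.27
R_v = 24034.1 m

24034.1


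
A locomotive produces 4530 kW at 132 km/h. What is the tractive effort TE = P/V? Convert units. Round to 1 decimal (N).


Convert: P = 4530 kW = 4530000 W
V = 132 / 3.6 = 36.6667 m/s
TE = 4530000 / 36.6667
TE = 123545.5 N

123545.5


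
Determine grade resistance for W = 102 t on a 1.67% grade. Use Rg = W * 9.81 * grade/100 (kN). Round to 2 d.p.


Rg = W * 9.81 * grade / 100
Rg = 102 * 9.81 * 1.67 / 100
Rg = 1000.62 * 0.0167
Rg = 16.71 kN

16.71


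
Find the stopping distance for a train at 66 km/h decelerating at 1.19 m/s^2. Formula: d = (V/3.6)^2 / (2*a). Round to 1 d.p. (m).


Convert speed: V = 66 / 3.6 = 18.3333 m/s
V^2 = 336.1111
d = 336.1111 / (2 * 1.19)
d = 336.1111 / 2.38
d = 141.2 m

141.2


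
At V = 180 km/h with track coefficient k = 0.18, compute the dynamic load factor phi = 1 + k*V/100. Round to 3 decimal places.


phi = 1 + k * V / 100
phi = 1 + 0.18 * 180 / 100
phi = 1 + 0.324
phi = 1.324

1.324


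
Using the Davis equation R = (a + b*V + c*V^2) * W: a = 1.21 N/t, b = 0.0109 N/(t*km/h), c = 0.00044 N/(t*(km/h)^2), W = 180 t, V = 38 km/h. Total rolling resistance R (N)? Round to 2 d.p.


b*V = 0.0109 * 38 = 0.4142
c*V^2 = 0.00044 * 1444 = 0.63536
R_per_t = 1.21 + 0.4142 + 0.63536 = 2.25956 N/t
R_total = 2.25956 * 180 = 406.72 N

406.72


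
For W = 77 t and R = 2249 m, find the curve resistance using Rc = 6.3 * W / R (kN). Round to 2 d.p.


Rc = 6.3 * W / R
Rc = 6.3 * 77 / 2249
Rc = 485.1 / 2249
Rc = 0.22 kN

0.22


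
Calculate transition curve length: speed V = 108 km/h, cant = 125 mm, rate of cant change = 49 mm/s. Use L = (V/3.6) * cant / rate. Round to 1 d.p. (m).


Convert speed: V = 108 / 3.6 = 30.0 m/s
L = 30.0 * 125 / 49
L = 3750.0 / 49
L = 76.5 m

76.5


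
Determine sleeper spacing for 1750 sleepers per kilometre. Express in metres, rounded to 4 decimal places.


Spacing = 1000 m / number of sleepers
Spacing = 1000 / 1750
Spacing = 0.5714 m

0.5714


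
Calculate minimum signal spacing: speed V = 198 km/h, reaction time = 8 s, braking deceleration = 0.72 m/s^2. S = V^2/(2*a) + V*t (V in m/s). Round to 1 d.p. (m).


V = 198 / 3.6 = 55.0 m/s
Braking distance = 55.0^2 / (2*0.72) = 2100.6944 m
Sighting distance = 55.0 * 8 = 440.0 m
S = 2100.6944 + 440.0 = 2540.7 m

2540.7


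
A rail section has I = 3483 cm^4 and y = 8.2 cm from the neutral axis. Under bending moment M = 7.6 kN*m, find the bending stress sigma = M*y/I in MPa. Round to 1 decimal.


Convert units:
M = 7.6 kN*m = 7600000 N*mm
y = 8.2 cm = 82 mm
I = 3483 cm^4 = 34830000 mm^4
sigma = 7600000 * 82 / 34830000
sigma = 17.9 MPa

17.9


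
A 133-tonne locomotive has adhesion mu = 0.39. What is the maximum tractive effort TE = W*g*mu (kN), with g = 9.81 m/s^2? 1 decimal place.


TE_max = W * g * mu
TE_max = 133 * 9.81 * 0.39
TE_max = 1304.73 * 0.39
TE_max = 508.8 kN

508.8


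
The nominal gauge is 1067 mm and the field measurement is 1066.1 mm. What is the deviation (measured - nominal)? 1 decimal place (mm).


Deviation = measured - nominal
Deviation = 1066.1 - 1067
Deviation = -0.9 mm

-0.9


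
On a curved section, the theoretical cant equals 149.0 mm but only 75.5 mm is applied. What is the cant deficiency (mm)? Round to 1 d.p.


Cant deficiency = equilibrium cant - actual cant
CD = 149.0 - 75.5
CD = 73.5 mm

73.5


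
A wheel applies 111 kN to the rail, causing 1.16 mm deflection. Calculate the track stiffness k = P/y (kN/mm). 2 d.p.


Track stiffness k = P / y
k = 111 / 1.16
k = 95.69 kN/mm

95.69


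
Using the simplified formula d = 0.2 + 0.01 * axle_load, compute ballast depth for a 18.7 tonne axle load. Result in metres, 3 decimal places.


d = 0.2 + 0.01 * 18.7
d = 0.2 + 0.187
d = 0.387 m

0.387


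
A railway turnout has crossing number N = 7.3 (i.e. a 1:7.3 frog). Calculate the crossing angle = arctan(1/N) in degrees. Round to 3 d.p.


1/N = 1/7.3 = 0.136986
angle = arctan(0.136986) = 0.136139 rad
angle = 0.136139 * 180/pi = 7.800 degrees

7.800


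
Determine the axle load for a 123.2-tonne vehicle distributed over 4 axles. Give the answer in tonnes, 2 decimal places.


Load per axle = total weight / number of axles
Load = 123.2 / 4
Load = 30.80 tonnes

30.80


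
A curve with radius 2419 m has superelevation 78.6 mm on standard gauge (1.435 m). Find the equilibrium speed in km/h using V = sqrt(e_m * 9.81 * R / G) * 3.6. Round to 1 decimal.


Convert cant: e = 78.6 mm = 0.0786 m
V_ms = sqrt(0.0786 * 9.81 * 2419 / 1.435)
V_ms = sqrt(1299.796971) = 36.0527 m/s
V = 36.0527 * 3.6 = 129.8 km/h

129.8


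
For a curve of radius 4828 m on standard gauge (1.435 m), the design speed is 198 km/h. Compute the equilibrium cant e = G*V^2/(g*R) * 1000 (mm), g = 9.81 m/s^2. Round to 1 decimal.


Convert speed: V = 198 / 3.6 = 55.0 m/s
Apply formula: e = 1.435 * 55.0^2 / (9.81 * 4828)
e = 1.435 * 3025.0 / 47362.68
e = 0.091652 m = 91.7 mm

91.7


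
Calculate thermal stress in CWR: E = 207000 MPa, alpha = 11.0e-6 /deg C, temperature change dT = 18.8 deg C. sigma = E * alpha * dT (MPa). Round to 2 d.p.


sigma = E * alpha * dT
sigma = 207000 * 11.0e-6 * 18.8
sigma = 2.277 * 18.8
sigma = 42.81 MPa

42.81


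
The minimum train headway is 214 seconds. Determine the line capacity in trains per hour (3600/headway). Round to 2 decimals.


Capacity = 3600 / headway
Capacity = 3600 / 214
Capacity = 16.82 trains/hour

16.82


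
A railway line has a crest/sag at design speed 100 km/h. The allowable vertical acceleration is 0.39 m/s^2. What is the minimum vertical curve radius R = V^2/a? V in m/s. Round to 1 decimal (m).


Convert speed: V = 100 / 3.6 = 27.7778 m/s
V^2 = 771.6049 m^2/s^2
R_v = 771.6049 / 0.39
R_v = 1978.5 m

1978.5


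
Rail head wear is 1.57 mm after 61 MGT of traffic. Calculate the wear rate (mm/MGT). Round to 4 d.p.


Wear rate = total wear / cumulative tonnage
Rate = 1.57 / 61
Rate = 0.0257 mm/MGT

0.0257


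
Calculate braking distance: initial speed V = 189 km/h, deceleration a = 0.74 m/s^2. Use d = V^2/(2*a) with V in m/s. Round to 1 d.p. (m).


Convert speed: V = 189 / 3.6 = 52.5 m/s
V^2 = 2756.25
d = 2756.25 / (2 * 0.74)
d = 2756.25 / 1.48
d = 1862.3 m

1862.3


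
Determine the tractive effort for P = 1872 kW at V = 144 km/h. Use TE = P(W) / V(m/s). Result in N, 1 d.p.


Convert: P = 1872 kW = 1872000 W
V = 144 / 3.6 = 40.0 m/s
TE = 1872000 / 40.0
TE = 46800.0 N

46800.0


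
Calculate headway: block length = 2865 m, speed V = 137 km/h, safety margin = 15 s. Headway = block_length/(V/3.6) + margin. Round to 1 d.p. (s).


V = 137 / 3.6 = 38.0556 m/s
Block traversal time = 2865 / 38.0556 = 75.2847 s
Headway = 75.2847 + 15
Headway = 90.3 s

90.3


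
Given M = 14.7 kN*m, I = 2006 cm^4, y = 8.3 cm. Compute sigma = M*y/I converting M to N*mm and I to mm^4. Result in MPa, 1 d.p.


Convert units:
M = 14.7 kN*m = 14700000 N*mm
y = 8.3 cm = 83 mm
I = 2006 cm^4 = 20060000 mm^4
sigma = 14700000 * 83 / 20060000
sigma = 60.8 MPa

60.8


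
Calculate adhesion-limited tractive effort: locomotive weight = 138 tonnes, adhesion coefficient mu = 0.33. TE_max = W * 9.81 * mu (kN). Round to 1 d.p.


TE_max = W * g * mu
TE_max = 138 * 9.81 * 0.33
TE_max = 1353.78 * 0.33
TE_max = 446.7 kN

446.7


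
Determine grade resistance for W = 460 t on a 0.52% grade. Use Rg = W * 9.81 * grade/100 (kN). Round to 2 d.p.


Rg = W * 9.81 * grade / 100
Rg = 460 * 9.81 * 0.52 / 100
Rg = 4512.6 * 0.0052
Rg = 23.47 kN

23.47


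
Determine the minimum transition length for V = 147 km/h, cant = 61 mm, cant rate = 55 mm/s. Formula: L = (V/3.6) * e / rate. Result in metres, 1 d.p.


Convert speed: V = 147 / 3.6 = 40.8333 m/s
L = 40.8333 * 61 / 55
L = 2490.8333 / 55
L = 45.3 m

45.3


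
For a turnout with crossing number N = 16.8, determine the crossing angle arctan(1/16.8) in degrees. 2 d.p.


1/N = 1/16.8 = 0.059524
angle = arctan(0.059524) = 0.059454 rad
angle = 0.059454 * 180/pi = 3.41 degrees

3.41
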